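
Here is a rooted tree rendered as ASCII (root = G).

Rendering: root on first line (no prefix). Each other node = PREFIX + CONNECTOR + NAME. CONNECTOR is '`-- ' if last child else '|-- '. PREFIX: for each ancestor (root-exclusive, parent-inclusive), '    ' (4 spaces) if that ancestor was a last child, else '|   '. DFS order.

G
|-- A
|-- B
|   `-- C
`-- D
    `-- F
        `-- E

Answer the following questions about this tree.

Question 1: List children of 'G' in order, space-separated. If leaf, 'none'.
Node G's children (from adjacency): A, B, D

Answer: A B D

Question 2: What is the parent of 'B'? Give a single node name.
Scan adjacency: B appears as child of G

Answer: G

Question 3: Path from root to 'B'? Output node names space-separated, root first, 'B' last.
Walk down from root: G -> B

Answer: G B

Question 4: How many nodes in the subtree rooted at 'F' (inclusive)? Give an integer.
Answer: 2

Derivation:
Subtree rooted at F contains: E, F
Count = 2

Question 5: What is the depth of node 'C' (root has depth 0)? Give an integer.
Path from root to C: G -> B -> C
Depth = number of edges = 2

Answer: 2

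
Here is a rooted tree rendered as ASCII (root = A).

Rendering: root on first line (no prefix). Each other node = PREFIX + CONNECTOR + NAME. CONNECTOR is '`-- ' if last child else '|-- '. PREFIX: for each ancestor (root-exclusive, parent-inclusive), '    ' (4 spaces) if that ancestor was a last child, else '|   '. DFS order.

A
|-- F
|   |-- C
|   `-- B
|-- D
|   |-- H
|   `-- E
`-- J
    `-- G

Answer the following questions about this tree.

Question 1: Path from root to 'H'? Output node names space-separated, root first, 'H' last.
Answer: A D H

Derivation:
Walk down from root: A -> D -> H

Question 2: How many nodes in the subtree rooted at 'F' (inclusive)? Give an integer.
Answer: 3

Derivation:
Subtree rooted at F contains: B, C, F
Count = 3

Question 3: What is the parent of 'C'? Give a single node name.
Scan adjacency: C appears as child of F

Answer: F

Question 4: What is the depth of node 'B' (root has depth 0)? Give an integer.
Path from root to B: A -> F -> B
Depth = number of edges = 2

Answer: 2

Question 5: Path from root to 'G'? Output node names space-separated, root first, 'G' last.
Walk down from root: A -> J -> G

Answer: A J G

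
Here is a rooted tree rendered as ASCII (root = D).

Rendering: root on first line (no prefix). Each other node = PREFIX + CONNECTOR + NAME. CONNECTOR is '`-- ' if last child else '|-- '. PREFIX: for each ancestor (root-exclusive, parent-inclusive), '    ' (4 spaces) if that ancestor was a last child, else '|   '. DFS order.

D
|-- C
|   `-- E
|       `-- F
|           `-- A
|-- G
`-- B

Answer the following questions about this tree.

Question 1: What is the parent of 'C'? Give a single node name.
Answer: D

Derivation:
Scan adjacency: C appears as child of D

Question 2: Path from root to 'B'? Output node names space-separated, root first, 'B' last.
Walk down from root: D -> B

Answer: D B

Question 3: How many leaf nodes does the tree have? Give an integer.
Answer: 3

Derivation:
Leaves (nodes with no children): A, B, G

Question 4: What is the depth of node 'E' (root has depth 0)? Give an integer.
Answer: 2

Derivation:
Path from root to E: D -> C -> E
Depth = number of edges = 2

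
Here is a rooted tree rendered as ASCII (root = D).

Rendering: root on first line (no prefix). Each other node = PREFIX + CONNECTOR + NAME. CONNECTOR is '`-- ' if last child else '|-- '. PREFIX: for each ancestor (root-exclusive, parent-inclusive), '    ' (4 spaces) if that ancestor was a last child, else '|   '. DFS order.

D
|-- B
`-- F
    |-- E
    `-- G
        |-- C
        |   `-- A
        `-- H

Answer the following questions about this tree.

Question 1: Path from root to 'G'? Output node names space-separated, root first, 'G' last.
Walk down from root: D -> F -> G

Answer: D F G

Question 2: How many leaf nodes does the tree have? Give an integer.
Leaves (nodes with no children): A, B, E, H

Answer: 4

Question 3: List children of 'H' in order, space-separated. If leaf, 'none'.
Answer: none

Derivation:
Node H's children (from adjacency): (leaf)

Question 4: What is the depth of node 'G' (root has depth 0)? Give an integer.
Path from root to G: D -> F -> G
Depth = number of edges = 2

Answer: 2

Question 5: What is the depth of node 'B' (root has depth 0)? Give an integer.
Path from root to B: D -> B
Depth = number of edges = 1

Answer: 1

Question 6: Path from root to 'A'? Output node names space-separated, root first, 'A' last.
Answer: D F G C A

Derivation:
Walk down from root: D -> F -> G -> C -> A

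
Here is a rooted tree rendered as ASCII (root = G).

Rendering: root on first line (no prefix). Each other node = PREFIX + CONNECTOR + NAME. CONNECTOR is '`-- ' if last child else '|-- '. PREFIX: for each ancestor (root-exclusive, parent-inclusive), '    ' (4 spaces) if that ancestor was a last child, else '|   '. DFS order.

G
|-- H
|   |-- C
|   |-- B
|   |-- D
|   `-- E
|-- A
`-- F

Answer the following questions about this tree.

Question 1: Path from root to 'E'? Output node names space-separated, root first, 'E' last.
Answer: G H E

Derivation:
Walk down from root: G -> H -> E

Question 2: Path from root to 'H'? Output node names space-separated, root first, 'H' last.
Answer: G H

Derivation:
Walk down from root: G -> H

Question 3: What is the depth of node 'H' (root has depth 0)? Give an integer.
Answer: 1

Derivation:
Path from root to H: G -> H
Depth = number of edges = 1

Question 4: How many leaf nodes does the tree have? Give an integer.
Answer: 6

Derivation:
Leaves (nodes with no children): A, B, C, D, E, F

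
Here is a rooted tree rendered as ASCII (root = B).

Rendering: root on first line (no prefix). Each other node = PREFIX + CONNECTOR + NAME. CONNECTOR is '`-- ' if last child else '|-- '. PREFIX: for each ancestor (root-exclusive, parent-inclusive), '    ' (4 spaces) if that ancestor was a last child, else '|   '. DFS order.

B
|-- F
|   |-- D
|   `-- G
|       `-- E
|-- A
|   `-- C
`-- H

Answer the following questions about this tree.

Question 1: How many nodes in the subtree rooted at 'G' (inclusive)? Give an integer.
Subtree rooted at G contains: E, G
Count = 2

Answer: 2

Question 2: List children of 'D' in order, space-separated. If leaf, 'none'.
Answer: none

Derivation:
Node D's children (from adjacency): (leaf)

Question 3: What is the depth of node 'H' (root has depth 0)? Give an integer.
Path from root to H: B -> H
Depth = number of edges = 1

Answer: 1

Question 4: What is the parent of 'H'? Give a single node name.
Scan adjacency: H appears as child of B

Answer: B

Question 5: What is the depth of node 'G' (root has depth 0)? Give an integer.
Path from root to G: B -> F -> G
Depth = number of edges = 2

Answer: 2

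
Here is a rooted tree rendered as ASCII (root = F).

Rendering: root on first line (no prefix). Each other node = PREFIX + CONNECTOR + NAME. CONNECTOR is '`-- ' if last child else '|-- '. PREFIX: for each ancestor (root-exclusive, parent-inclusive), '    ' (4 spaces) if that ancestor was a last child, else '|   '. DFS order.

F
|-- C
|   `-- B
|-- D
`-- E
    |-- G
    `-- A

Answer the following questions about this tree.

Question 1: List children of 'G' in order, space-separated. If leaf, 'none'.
Node G's children (from adjacency): (leaf)

Answer: none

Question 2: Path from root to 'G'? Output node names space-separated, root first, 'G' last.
Walk down from root: F -> E -> G

Answer: F E G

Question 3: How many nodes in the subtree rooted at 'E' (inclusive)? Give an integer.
Subtree rooted at E contains: A, E, G
Count = 3

Answer: 3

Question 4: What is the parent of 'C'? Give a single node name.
Answer: F

Derivation:
Scan adjacency: C appears as child of F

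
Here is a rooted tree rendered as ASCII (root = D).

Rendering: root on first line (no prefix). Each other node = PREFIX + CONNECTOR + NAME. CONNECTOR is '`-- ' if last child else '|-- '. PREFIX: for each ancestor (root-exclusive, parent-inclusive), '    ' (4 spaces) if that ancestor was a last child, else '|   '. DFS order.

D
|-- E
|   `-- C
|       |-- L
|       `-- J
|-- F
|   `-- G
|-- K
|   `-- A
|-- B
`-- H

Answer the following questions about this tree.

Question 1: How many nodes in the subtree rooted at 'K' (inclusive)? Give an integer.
Answer: 2

Derivation:
Subtree rooted at K contains: A, K
Count = 2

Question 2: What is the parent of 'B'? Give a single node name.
Answer: D

Derivation:
Scan adjacency: B appears as child of D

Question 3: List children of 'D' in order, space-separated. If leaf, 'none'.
Node D's children (from adjacency): E, F, K, B, H

Answer: E F K B H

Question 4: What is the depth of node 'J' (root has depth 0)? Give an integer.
Answer: 3

Derivation:
Path from root to J: D -> E -> C -> J
Depth = number of edges = 3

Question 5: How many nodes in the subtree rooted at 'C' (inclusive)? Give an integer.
Subtree rooted at C contains: C, J, L
Count = 3

Answer: 3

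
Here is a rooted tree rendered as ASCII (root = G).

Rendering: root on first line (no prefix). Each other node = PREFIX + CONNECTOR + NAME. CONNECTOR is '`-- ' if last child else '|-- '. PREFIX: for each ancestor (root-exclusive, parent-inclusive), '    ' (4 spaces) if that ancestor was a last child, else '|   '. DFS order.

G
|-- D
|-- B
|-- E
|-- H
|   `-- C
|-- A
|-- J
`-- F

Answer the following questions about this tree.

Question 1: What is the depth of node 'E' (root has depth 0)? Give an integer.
Answer: 1

Derivation:
Path from root to E: G -> E
Depth = number of edges = 1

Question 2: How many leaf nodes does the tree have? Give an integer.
Leaves (nodes with no children): A, B, C, D, E, F, J

Answer: 7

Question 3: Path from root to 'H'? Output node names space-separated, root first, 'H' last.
Walk down from root: G -> H

Answer: G H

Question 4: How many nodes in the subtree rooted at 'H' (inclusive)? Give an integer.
Answer: 2

Derivation:
Subtree rooted at H contains: C, H
Count = 2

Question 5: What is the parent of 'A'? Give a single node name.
Answer: G

Derivation:
Scan adjacency: A appears as child of G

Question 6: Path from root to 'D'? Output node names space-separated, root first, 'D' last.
Answer: G D

Derivation:
Walk down from root: G -> D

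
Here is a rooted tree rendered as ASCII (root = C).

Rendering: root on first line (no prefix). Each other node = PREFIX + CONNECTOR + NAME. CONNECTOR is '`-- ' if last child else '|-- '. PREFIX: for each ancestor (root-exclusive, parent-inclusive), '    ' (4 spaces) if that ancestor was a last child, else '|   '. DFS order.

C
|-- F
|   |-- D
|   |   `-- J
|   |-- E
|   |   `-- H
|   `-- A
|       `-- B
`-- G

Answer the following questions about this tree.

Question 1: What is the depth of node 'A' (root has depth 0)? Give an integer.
Answer: 2

Derivation:
Path from root to A: C -> F -> A
Depth = number of edges = 2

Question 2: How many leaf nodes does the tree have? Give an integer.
Leaves (nodes with no children): B, G, H, J

Answer: 4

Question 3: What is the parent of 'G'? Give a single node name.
Answer: C

Derivation:
Scan adjacency: G appears as child of C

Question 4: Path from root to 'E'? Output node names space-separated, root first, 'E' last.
Answer: C F E

Derivation:
Walk down from root: C -> F -> E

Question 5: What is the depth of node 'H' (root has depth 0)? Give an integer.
Path from root to H: C -> F -> E -> H
Depth = number of edges = 3

Answer: 3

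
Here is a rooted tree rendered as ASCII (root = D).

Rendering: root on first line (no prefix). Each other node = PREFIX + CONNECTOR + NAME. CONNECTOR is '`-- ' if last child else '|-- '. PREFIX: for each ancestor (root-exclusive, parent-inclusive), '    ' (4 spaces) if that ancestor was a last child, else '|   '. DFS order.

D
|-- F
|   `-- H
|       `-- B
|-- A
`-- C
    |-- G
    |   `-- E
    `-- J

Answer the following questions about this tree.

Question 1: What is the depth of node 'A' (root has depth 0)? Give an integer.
Answer: 1

Derivation:
Path from root to A: D -> A
Depth = number of edges = 1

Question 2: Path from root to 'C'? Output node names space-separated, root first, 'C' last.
Walk down from root: D -> C

Answer: D C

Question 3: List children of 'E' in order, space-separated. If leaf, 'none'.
Answer: none

Derivation:
Node E's children (from adjacency): (leaf)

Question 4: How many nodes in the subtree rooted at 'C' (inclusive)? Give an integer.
Answer: 4

Derivation:
Subtree rooted at C contains: C, E, G, J
Count = 4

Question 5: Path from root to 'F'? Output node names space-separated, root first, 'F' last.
Walk down from root: D -> F

Answer: D F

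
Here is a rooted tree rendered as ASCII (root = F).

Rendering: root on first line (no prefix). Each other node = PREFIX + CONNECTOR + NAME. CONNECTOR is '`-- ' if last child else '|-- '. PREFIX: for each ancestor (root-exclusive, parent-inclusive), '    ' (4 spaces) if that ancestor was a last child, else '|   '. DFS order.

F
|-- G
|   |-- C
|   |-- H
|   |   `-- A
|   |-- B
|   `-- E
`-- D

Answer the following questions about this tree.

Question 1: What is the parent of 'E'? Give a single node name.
Answer: G

Derivation:
Scan adjacency: E appears as child of G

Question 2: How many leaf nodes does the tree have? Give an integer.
Leaves (nodes with no children): A, B, C, D, E

Answer: 5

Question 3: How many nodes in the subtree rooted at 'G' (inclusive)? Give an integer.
Subtree rooted at G contains: A, B, C, E, G, H
Count = 6

Answer: 6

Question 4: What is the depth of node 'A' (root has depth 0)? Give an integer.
Answer: 3

Derivation:
Path from root to A: F -> G -> H -> A
Depth = number of edges = 3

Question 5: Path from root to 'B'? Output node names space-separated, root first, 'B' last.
Walk down from root: F -> G -> B

Answer: F G B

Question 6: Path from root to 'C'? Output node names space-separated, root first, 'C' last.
Answer: F G C

Derivation:
Walk down from root: F -> G -> C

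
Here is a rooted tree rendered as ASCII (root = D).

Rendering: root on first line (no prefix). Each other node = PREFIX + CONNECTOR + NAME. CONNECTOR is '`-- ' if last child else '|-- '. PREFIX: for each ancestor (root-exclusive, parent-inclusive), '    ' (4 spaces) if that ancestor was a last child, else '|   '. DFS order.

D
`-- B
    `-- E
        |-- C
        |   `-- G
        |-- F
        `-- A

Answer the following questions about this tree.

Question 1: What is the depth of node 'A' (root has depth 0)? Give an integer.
Path from root to A: D -> B -> E -> A
Depth = number of edges = 3

Answer: 3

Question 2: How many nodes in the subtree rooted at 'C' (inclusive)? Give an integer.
Answer: 2

Derivation:
Subtree rooted at C contains: C, G
Count = 2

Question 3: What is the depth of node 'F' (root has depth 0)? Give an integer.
Answer: 3

Derivation:
Path from root to F: D -> B -> E -> F
Depth = number of edges = 3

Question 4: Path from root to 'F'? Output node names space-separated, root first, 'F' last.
Answer: D B E F

Derivation:
Walk down from root: D -> B -> E -> F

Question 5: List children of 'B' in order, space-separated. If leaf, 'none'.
Answer: E

Derivation:
Node B's children (from adjacency): E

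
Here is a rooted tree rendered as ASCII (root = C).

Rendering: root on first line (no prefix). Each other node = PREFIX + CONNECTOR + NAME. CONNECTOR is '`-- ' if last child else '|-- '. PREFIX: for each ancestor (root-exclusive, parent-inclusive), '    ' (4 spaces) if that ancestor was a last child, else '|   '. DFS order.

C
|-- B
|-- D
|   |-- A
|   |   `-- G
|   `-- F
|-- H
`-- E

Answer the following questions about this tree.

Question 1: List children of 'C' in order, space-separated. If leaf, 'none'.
Answer: B D H E

Derivation:
Node C's children (from adjacency): B, D, H, E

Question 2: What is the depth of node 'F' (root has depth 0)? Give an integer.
Path from root to F: C -> D -> F
Depth = number of edges = 2

Answer: 2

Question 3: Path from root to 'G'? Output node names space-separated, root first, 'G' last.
Answer: C D A G

Derivation:
Walk down from root: C -> D -> A -> G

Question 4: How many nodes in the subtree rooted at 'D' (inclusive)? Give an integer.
Subtree rooted at D contains: A, D, F, G
Count = 4

Answer: 4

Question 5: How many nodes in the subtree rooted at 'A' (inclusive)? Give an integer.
Subtree rooted at A contains: A, G
Count = 2

Answer: 2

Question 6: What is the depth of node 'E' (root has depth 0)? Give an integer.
Path from root to E: C -> E
Depth = number of edges = 1

Answer: 1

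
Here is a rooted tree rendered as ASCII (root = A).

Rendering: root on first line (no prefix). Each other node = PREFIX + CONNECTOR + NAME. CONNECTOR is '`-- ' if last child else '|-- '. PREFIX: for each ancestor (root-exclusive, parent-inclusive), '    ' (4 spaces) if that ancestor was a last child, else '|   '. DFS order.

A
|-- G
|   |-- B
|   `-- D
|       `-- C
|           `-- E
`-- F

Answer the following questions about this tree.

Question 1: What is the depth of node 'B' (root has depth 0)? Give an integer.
Answer: 2

Derivation:
Path from root to B: A -> G -> B
Depth = number of edges = 2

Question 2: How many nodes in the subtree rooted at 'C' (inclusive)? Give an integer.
Answer: 2

Derivation:
Subtree rooted at C contains: C, E
Count = 2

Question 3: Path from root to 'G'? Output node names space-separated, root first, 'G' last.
Answer: A G

Derivation:
Walk down from root: A -> G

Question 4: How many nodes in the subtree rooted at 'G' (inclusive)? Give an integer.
Subtree rooted at G contains: B, C, D, E, G
Count = 5

Answer: 5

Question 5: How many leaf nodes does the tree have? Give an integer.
Answer: 3

Derivation:
Leaves (nodes with no children): B, E, F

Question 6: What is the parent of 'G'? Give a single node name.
Answer: A

Derivation:
Scan adjacency: G appears as child of A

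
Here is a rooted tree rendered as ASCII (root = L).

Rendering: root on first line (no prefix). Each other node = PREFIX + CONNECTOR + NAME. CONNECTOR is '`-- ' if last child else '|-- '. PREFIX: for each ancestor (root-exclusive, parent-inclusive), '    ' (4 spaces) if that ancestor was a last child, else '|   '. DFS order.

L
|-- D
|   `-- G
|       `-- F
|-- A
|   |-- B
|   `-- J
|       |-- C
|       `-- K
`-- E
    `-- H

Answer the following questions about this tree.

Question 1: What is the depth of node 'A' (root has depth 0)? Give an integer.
Answer: 1

Derivation:
Path from root to A: L -> A
Depth = number of edges = 1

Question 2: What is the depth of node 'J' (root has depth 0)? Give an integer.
Path from root to J: L -> A -> J
Depth = number of edges = 2

Answer: 2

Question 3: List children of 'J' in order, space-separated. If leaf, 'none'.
Answer: C K

Derivation:
Node J's children (from adjacency): C, K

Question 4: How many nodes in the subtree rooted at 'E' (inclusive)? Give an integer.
Answer: 2

Derivation:
Subtree rooted at E contains: E, H
Count = 2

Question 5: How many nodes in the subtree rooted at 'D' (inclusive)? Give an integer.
Answer: 3

Derivation:
Subtree rooted at D contains: D, F, G
Count = 3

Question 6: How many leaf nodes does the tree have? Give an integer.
Answer: 5

Derivation:
Leaves (nodes with no children): B, C, F, H, K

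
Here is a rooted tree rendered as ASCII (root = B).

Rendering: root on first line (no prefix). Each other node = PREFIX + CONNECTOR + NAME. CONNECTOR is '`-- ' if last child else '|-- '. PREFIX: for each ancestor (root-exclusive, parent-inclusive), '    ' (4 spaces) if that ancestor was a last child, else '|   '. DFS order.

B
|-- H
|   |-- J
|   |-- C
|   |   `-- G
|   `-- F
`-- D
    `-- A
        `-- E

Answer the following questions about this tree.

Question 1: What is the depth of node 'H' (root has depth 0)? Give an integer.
Answer: 1

Derivation:
Path from root to H: B -> H
Depth = number of edges = 1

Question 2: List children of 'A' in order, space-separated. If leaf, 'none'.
Node A's children (from adjacency): E

Answer: E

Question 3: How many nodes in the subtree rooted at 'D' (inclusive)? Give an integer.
Answer: 3

Derivation:
Subtree rooted at D contains: A, D, E
Count = 3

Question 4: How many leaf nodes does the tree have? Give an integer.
Leaves (nodes with no children): E, F, G, J

Answer: 4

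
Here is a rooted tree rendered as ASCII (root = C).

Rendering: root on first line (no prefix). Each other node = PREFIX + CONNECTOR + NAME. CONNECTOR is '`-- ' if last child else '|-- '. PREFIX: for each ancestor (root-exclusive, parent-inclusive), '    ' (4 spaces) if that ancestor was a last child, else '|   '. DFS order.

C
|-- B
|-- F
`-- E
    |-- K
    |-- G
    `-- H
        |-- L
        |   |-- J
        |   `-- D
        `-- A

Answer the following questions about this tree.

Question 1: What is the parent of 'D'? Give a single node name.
Answer: L

Derivation:
Scan adjacency: D appears as child of L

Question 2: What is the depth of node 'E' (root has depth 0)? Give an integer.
Path from root to E: C -> E
Depth = number of edges = 1

Answer: 1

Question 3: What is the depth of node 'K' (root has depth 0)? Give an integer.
Path from root to K: C -> E -> K
Depth = number of edges = 2

Answer: 2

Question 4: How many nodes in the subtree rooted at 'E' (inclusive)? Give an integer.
Answer: 8

Derivation:
Subtree rooted at E contains: A, D, E, G, H, J, K, L
Count = 8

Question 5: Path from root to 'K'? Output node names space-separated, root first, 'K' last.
Answer: C E K

Derivation:
Walk down from root: C -> E -> K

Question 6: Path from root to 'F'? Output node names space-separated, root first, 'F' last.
Answer: C F

Derivation:
Walk down from root: C -> F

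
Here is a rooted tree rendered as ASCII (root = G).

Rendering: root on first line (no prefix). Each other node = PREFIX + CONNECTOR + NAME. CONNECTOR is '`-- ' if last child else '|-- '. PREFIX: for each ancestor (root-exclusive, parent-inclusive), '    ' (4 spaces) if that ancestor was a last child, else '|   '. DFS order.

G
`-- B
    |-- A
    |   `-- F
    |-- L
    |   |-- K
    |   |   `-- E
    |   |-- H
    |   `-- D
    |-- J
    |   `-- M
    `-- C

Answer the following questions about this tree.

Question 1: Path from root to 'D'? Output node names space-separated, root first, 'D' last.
Walk down from root: G -> B -> L -> D

Answer: G B L D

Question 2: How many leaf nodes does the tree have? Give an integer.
Answer: 6

Derivation:
Leaves (nodes with no children): C, D, E, F, H, M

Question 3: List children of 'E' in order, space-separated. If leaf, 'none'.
Node E's children (from adjacency): (leaf)

Answer: none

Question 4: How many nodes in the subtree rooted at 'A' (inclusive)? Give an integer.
Subtree rooted at A contains: A, F
Count = 2

Answer: 2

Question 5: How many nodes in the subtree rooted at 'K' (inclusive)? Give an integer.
Answer: 2

Derivation:
Subtree rooted at K contains: E, K
Count = 2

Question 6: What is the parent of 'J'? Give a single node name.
Answer: B

Derivation:
Scan adjacency: J appears as child of B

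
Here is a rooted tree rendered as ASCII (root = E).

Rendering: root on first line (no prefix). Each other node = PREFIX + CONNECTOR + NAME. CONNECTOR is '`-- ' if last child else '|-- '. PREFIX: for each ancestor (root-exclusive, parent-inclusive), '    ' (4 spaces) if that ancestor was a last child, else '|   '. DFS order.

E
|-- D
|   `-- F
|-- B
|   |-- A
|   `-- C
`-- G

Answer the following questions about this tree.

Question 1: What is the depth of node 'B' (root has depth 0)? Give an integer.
Path from root to B: E -> B
Depth = number of edges = 1

Answer: 1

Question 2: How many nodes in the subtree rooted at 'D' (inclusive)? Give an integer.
Answer: 2

Derivation:
Subtree rooted at D contains: D, F
Count = 2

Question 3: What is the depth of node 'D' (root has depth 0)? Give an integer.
Path from root to D: E -> D
Depth = number of edges = 1

Answer: 1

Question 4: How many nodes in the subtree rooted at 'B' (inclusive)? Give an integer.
Subtree rooted at B contains: A, B, C
Count = 3

Answer: 3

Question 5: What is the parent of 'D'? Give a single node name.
Answer: E

Derivation:
Scan adjacency: D appears as child of E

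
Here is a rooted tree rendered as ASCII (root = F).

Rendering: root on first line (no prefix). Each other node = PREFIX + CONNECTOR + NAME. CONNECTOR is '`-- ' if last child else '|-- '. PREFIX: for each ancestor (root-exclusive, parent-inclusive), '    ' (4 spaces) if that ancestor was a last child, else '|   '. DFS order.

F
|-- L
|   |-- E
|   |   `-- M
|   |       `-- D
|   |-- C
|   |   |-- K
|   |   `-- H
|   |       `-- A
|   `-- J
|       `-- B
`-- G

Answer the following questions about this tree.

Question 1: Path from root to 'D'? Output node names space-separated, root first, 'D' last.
Walk down from root: F -> L -> E -> M -> D

Answer: F L E M D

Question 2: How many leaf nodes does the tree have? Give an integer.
Answer: 5

Derivation:
Leaves (nodes with no children): A, B, D, G, K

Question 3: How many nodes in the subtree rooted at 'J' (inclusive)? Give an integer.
Subtree rooted at J contains: B, J
Count = 2

Answer: 2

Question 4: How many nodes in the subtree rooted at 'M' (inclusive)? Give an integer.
Answer: 2

Derivation:
Subtree rooted at M contains: D, M
Count = 2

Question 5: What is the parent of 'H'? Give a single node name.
Answer: C

Derivation:
Scan adjacency: H appears as child of C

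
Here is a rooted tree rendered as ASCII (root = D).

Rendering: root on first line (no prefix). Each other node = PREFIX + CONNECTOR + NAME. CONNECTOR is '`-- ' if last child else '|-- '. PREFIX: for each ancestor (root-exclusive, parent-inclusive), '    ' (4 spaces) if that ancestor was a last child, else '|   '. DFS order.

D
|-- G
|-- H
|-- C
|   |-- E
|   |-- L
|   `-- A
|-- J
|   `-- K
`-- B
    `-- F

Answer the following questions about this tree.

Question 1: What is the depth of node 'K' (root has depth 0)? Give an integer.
Answer: 2

Derivation:
Path from root to K: D -> J -> K
Depth = number of edges = 2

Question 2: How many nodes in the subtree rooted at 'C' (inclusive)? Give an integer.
Answer: 4

Derivation:
Subtree rooted at C contains: A, C, E, L
Count = 4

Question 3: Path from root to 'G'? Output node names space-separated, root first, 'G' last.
Answer: D G

Derivation:
Walk down from root: D -> G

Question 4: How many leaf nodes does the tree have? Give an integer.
Leaves (nodes with no children): A, E, F, G, H, K, L

Answer: 7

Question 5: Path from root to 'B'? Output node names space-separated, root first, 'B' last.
Walk down from root: D -> B

Answer: D B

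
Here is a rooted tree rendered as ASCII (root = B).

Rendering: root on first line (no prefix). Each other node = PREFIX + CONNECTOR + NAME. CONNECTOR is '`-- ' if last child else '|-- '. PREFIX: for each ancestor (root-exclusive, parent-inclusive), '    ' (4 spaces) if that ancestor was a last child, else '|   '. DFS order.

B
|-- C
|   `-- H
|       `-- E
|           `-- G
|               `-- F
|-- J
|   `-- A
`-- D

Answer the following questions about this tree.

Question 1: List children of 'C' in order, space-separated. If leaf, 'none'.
Node C's children (from adjacency): H

Answer: H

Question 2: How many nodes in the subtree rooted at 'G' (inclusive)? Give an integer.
Answer: 2

Derivation:
Subtree rooted at G contains: F, G
Count = 2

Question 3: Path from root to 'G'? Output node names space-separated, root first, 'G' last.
Answer: B C H E G

Derivation:
Walk down from root: B -> C -> H -> E -> G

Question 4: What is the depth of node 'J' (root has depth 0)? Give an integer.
Path from root to J: B -> J
Depth = number of edges = 1

Answer: 1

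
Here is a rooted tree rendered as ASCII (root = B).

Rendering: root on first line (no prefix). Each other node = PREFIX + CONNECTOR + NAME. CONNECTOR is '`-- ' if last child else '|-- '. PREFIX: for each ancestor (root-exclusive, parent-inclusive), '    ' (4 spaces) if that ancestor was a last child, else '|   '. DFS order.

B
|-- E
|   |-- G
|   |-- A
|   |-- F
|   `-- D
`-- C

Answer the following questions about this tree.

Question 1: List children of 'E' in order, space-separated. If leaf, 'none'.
Node E's children (from adjacency): G, A, F, D

Answer: G A F D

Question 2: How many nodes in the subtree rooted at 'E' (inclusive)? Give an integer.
Answer: 5

Derivation:
Subtree rooted at E contains: A, D, E, F, G
Count = 5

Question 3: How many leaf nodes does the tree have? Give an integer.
Leaves (nodes with no children): A, C, D, F, G

Answer: 5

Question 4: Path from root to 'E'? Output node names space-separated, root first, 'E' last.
Walk down from root: B -> E

Answer: B E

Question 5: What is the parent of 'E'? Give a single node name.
Answer: B

Derivation:
Scan adjacency: E appears as child of B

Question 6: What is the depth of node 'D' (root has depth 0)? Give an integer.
Path from root to D: B -> E -> D
Depth = number of edges = 2

Answer: 2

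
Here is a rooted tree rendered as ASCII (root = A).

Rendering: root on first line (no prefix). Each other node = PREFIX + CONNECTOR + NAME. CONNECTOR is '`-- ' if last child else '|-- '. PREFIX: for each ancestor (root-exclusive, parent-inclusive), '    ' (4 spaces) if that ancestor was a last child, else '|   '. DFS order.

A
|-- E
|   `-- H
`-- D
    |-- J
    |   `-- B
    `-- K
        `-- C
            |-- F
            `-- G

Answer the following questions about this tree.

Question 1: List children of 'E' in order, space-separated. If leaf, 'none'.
Answer: H

Derivation:
Node E's children (from adjacency): H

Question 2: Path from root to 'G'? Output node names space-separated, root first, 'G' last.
Answer: A D K C G

Derivation:
Walk down from root: A -> D -> K -> C -> G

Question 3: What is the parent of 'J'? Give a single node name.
Answer: D

Derivation:
Scan adjacency: J appears as child of D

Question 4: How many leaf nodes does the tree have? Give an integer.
Leaves (nodes with no children): B, F, G, H

Answer: 4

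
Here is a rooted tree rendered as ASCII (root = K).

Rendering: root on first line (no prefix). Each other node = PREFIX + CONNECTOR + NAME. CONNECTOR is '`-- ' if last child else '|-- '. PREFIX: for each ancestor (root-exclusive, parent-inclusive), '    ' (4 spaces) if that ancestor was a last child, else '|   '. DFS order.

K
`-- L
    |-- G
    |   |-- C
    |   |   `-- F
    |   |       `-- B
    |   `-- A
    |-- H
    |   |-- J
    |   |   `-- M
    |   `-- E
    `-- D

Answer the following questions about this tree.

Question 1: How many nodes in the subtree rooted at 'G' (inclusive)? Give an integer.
Answer: 5

Derivation:
Subtree rooted at G contains: A, B, C, F, G
Count = 5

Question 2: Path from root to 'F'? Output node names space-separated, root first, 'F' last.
Answer: K L G C F

Derivation:
Walk down from root: K -> L -> G -> C -> F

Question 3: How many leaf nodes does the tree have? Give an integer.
Answer: 5

Derivation:
Leaves (nodes with no children): A, B, D, E, M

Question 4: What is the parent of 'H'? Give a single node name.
Scan adjacency: H appears as child of L

Answer: L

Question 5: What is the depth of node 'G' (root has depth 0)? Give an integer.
Answer: 2

Derivation:
Path from root to G: K -> L -> G
Depth = number of edges = 2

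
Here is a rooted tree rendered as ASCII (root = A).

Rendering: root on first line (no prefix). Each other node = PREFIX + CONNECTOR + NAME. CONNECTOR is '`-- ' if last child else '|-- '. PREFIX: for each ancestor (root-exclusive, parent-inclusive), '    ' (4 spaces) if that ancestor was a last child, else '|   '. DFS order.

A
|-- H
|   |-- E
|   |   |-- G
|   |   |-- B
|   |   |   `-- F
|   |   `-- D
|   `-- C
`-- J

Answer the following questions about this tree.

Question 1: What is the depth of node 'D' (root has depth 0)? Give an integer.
Answer: 3

Derivation:
Path from root to D: A -> H -> E -> D
Depth = number of edges = 3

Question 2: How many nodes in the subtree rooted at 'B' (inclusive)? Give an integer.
Subtree rooted at B contains: B, F
Count = 2

Answer: 2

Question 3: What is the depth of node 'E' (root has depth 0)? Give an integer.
Answer: 2

Derivation:
Path from root to E: A -> H -> E
Depth = number of edges = 2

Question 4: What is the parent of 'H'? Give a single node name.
Scan adjacency: H appears as child of A

Answer: A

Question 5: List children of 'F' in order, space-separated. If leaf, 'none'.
Answer: none

Derivation:
Node F's children (from adjacency): (leaf)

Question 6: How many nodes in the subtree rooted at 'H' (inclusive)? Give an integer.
Answer: 7

Derivation:
Subtree rooted at H contains: B, C, D, E, F, G, H
Count = 7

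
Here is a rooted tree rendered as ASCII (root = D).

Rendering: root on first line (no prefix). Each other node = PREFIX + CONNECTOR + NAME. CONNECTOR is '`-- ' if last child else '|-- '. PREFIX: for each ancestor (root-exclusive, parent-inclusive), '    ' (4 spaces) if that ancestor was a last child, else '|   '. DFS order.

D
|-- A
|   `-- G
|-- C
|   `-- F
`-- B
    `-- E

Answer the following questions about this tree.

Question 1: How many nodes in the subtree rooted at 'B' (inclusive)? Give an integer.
Subtree rooted at B contains: B, E
Count = 2

Answer: 2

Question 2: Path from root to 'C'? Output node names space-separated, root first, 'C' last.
Walk down from root: D -> C

Answer: D C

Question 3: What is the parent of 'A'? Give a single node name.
Answer: D

Derivation:
Scan adjacency: A appears as child of D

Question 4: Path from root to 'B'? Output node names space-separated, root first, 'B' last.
Walk down from root: D -> B

Answer: D B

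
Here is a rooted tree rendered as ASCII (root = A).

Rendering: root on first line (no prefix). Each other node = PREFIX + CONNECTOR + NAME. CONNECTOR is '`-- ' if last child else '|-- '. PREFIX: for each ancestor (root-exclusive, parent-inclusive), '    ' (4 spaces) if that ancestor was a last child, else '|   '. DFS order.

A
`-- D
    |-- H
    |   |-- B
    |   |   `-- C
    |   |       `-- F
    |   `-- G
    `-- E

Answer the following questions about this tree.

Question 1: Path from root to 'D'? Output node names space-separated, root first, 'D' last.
Walk down from root: A -> D

Answer: A D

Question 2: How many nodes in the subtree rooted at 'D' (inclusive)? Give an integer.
Subtree rooted at D contains: B, C, D, E, F, G, H
Count = 7

Answer: 7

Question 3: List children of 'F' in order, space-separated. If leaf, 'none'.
Node F's children (from adjacency): (leaf)

Answer: none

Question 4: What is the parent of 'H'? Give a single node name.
Scan adjacency: H appears as child of D

Answer: D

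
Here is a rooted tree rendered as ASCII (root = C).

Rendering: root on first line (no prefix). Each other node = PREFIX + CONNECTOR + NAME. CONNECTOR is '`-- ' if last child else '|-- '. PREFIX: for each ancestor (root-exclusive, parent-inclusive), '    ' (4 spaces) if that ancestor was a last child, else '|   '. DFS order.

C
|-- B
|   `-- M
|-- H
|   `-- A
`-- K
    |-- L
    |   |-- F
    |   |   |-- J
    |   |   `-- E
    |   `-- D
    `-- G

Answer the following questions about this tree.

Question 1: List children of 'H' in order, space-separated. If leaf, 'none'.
Answer: A

Derivation:
Node H's children (from adjacency): A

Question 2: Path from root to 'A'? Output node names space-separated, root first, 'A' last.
Walk down from root: C -> H -> A

Answer: C H A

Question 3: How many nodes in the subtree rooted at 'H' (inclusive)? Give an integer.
Answer: 2

Derivation:
Subtree rooted at H contains: A, H
Count = 2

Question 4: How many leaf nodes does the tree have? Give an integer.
Leaves (nodes with no children): A, D, E, G, J, M

Answer: 6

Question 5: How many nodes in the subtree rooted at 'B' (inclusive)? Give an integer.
Subtree rooted at B contains: B, M
Count = 2

Answer: 2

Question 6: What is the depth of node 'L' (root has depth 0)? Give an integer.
Path from root to L: C -> K -> L
Depth = number of edges = 2

Answer: 2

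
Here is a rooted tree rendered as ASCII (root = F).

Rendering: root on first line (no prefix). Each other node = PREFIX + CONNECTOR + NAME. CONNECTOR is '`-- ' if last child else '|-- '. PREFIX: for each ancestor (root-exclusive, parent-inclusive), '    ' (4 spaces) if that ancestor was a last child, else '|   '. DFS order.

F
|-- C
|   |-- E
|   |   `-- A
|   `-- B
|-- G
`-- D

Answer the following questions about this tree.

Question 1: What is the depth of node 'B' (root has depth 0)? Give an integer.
Answer: 2

Derivation:
Path from root to B: F -> C -> B
Depth = number of edges = 2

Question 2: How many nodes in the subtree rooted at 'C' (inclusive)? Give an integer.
Answer: 4

Derivation:
Subtree rooted at C contains: A, B, C, E
Count = 4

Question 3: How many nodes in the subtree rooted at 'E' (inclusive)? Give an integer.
Answer: 2

Derivation:
Subtree rooted at E contains: A, E
Count = 2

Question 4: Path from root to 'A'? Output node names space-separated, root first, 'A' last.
Answer: F C E A

Derivation:
Walk down from root: F -> C -> E -> A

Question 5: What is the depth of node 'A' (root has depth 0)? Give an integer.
Answer: 3

Derivation:
Path from root to A: F -> C -> E -> A
Depth = number of edges = 3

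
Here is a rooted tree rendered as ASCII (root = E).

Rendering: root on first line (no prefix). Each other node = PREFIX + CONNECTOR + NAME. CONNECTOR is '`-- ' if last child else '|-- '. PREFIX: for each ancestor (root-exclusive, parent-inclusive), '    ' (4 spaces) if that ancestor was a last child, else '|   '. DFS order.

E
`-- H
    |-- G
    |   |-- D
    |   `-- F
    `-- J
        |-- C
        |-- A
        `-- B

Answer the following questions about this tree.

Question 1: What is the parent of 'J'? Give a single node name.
Scan adjacency: J appears as child of H

Answer: H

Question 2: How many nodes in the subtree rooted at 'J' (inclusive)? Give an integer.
Answer: 4

Derivation:
Subtree rooted at J contains: A, B, C, J
Count = 4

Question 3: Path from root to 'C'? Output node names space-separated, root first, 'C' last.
Walk down from root: E -> H -> J -> C

Answer: E H J C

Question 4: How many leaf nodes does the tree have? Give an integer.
Leaves (nodes with no children): A, B, C, D, F

Answer: 5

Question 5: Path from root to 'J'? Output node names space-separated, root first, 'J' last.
Answer: E H J

Derivation:
Walk down from root: E -> H -> J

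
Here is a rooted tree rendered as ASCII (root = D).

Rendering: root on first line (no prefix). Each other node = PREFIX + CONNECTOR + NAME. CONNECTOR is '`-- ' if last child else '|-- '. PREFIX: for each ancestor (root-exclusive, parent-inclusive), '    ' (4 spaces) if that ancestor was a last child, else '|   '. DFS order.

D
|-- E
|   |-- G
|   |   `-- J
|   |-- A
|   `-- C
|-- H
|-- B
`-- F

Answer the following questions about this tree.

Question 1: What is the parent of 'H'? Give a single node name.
Scan adjacency: H appears as child of D

Answer: D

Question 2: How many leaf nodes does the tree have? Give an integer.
Answer: 6

Derivation:
Leaves (nodes with no children): A, B, C, F, H, J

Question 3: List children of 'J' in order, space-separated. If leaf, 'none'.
Node J's children (from adjacency): (leaf)

Answer: none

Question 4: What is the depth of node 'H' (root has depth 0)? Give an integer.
Answer: 1

Derivation:
Path from root to H: D -> H
Depth = number of edges = 1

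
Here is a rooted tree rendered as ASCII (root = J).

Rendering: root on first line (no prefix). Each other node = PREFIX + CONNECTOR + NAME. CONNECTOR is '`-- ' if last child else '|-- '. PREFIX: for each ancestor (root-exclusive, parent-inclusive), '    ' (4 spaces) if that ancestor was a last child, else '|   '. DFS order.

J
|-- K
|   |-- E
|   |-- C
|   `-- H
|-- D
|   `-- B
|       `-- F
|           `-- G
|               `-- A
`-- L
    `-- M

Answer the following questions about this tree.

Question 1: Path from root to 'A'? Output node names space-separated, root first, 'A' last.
Walk down from root: J -> D -> B -> F -> G -> A

Answer: J D B F G A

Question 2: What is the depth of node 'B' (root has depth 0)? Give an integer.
Answer: 2

Derivation:
Path from root to B: J -> D -> B
Depth = number of edges = 2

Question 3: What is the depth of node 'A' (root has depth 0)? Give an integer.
Answer: 5

Derivation:
Path from root to A: J -> D -> B -> F -> G -> A
Depth = number of edges = 5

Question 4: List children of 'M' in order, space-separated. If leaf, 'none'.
Node M's children (from adjacency): (leaf)

Answer: none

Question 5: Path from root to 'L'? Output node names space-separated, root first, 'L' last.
Walk down from root: J -> L

Answer: J L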